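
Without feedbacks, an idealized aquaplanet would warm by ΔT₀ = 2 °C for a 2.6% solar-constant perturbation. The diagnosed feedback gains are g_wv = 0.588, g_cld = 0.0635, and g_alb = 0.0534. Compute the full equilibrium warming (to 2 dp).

Total gain g = 0.588 + 0.0635 + 0.0534 = 0.7049.
Amplification A = 1/(1 − 0.7049) = 3.389.
ΔT = 2 × 3.389 = 6.78 °C.

6.78 °C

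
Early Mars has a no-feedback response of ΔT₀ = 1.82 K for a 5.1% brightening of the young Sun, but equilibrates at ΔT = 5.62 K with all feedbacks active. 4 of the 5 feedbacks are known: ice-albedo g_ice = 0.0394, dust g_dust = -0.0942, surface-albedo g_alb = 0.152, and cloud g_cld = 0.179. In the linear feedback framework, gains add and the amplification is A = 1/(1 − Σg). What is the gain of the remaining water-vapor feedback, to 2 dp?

Amplification A = ΔT/ΔT₀ = 5.62/1.82 = 3.088.
Total gain g = 1 − 1/A = 1 − 1/3.088 = 0.6762.
Known gains sum to 0.0394 − 0.0942 + 0.152 + 0.179 = 0.2762.
g_wv = 0.6762 − 0.2762 = 0.40.

0.40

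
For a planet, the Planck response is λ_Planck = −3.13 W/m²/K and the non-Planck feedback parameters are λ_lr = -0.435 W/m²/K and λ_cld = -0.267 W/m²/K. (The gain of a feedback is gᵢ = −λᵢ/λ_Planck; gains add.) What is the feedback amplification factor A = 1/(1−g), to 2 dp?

Convert to gains: g_lr = -0.435/3.13 = -0.139; g_cld = -0.267/3.13 = -0.0853.
Total gain g = -0.2243.
A = 1/(1 + 0.2243) = 0.82.

0.82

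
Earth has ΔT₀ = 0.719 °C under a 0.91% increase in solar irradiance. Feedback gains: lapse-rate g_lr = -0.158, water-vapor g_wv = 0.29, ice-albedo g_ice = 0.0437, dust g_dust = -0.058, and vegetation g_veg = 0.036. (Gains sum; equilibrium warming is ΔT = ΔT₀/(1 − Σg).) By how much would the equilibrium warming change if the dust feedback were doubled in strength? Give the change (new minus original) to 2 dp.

Original: g = 0.1537, ΔT = 0.719/(1−0.1537) = 0.8496 °C.
With doubled dust: g' = 0.0957, ΔT' = 0.719/(1−0.0957) = 0.7951 °C.
Change = 0.7951 − 0.8496 = -0.05 °C.

-0.05 °C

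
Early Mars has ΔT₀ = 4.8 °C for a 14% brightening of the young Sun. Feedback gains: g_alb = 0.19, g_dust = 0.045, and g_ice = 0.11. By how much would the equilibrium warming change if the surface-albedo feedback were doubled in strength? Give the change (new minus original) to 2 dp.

2.99 °C

Original: g = 0.345, ΔT = 4.8/(1−0.345) = 7.3282 °C.
With doubled surface-albedo: g' = 0.535, ΔT' = 4.8/(1−0.535) = 10.3226 °C.
Change = 10.3226 − 7.3282 = 2.99 °C.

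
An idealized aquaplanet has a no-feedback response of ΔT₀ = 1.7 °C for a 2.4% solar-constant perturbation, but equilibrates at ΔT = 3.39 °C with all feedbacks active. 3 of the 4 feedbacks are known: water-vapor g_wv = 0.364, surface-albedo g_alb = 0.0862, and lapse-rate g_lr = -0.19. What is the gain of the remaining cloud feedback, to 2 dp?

0.24

Amplification A = ΔT/ΔT₀ = 3.39/1.7 = 1.994.
Total gain g = 1 − 1/A = 1 − 1/1.994 = 0.4985.
Known gains sum to 0.364 + 0.0862 − 0.19 = 0.2602.
g_cld = 0.4985 − 0.2602 = 0.24.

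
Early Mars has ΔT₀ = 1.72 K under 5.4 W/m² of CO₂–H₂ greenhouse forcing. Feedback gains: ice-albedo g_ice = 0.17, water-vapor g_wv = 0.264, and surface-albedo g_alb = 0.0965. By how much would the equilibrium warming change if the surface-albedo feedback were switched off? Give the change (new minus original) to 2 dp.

Original: g = 0.5305, ΔT = 1.72/(1−0.5305) = 3.6635 K.
Without surface-albedo: g' = 0.434, ΔT' = 1.72/(1−0.434) = 3.0389 K.
Change = 3.0389 − 3.6635 = -0.62 K.

-0.62 K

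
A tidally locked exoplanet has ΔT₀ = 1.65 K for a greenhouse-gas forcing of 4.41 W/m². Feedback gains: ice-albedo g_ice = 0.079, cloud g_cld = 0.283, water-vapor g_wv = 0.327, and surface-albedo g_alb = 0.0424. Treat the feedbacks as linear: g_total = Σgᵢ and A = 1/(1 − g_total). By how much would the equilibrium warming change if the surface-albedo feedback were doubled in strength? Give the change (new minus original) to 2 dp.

Original: g = 0.7314, ΔT = 1.65/(1−0.7314) = 6.1430 K.
With doubled surface-albedo: g' = 0.7738, ΔT' = 1.65/(1−0.7738) = 7.2944 K.
Change = 7.2944 − 6.1430 = 1.15 K.

1.15 K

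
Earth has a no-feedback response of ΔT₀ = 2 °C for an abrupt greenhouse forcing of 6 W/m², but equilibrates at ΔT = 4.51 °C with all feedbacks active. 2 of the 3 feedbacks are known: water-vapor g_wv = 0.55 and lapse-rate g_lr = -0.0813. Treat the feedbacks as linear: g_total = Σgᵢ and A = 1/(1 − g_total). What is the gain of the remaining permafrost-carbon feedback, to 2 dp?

Amplification A = ΔT/ΔT₀ = 4.51/2 = 2.255.
Total gain g = 1 − 1/A = 1 − 1/2.255 = 0.5565.
Known gains sum to 0.55 − 0.0813 = 0.4687.
g_pf = 0.5565 − 0.4687 = 0.09.

0.09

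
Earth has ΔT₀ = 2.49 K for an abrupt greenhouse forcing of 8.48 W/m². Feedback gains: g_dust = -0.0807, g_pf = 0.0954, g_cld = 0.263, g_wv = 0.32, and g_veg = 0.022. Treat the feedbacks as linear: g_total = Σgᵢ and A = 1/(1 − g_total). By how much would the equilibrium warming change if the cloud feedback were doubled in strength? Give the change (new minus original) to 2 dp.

14.68 K

Original: g = 0.6197, ΔT = 2.49/(1−0.6197) = 6.5475 K.
With doubled cloud: g' = 0.8827, ΔT' = 2.49/(1−0.8827) = 21.2276 K.
Change = 21.2276 − 6.5475 = 14.68 K.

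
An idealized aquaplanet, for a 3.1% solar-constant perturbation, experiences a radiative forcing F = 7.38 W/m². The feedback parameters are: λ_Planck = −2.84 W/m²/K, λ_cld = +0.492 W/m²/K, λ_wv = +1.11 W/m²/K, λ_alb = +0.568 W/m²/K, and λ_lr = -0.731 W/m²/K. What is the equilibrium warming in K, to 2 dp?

5.27 K

Net feedback parameter λ = (−2.84) + (+0.492) + (+1.11) + (+0.568) + (-0.731) = -1.401 W/m²/K.
ΔT = −F/λ = −7.38/(-1.401) = 5.27 K.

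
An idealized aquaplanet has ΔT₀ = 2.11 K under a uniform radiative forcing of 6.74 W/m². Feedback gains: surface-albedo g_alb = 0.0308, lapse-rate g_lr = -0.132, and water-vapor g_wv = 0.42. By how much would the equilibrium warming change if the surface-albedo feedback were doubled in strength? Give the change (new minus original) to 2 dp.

0.15 K

Original: g = 0.3188, ΔT = 2.11/(1−0.3188) = 3.0975 K.
With doubled surface-albedo: g' = 0.3496, ΔT' = 2.11/(1−0.3496) = 3.2442 K.
Change = 3.2442 − 3.0975 = 0.15 K.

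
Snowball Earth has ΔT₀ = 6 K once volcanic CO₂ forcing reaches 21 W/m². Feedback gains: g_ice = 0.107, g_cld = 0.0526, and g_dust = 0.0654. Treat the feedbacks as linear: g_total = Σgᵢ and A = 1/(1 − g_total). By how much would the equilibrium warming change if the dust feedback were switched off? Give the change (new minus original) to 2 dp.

-0.60 K

Original: g = 0.225, ΔT = 6/(1−0.225) = 7.7419 K.
Without dust: g' = 0.1596, ΔT' = 6/(1−0.1596) = 7.1395 K.
Change = 7.1395 − 7.7419 = -0.60 K.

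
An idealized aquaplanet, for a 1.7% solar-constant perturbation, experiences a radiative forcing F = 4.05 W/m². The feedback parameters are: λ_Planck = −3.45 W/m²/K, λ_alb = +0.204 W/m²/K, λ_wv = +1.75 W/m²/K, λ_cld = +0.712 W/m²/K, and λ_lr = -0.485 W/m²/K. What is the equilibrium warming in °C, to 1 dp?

3.2 °C

Net feedback parameter λ = (−3.45) + (+0.204) + (+1.75) + (+0.712) + (-0.485) = -1.269 W/m²/K.
ΔT = −F/λ = −4.05/(-1.269) = 3.2 °C.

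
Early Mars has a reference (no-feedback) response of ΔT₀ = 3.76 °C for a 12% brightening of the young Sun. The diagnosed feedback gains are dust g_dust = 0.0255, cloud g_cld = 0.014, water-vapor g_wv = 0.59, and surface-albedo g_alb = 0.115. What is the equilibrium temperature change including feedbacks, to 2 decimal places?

14.72 °C

Total gain g = 0.0255 + 0.014 + 0.59 + 0.115 = 0.7445.
Amplification A = 1/(1 − 0.7445) = 3.914.
ΔT = 3.76 × 3.914 = 14.72 °C.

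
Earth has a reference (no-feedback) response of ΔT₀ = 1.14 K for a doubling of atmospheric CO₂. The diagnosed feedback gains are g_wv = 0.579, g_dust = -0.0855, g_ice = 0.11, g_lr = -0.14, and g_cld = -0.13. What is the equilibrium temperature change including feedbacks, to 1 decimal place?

Total gain g = 0.579 − 0.0855 + 0.11 − 0.14 − 0.13 = 0.3335.
Amplification A = 1/(1 − 0.3335) = 1.5.
ΔT = 1.14 × 1.5 = 1.7 K.

1.7 K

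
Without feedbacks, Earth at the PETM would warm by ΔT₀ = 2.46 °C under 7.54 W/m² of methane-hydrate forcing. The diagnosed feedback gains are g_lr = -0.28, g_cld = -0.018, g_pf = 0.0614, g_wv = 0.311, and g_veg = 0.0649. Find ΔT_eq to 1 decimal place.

Total gain g = -0.28 − 0.018 + 0.0614 + 0.311 + 0.0649 = 0.1393.
Amplification A = 1/(1 − 0.1393) = 1.162.
ΔT = 2.46 × 1.162 = 2.9 °C.

2.9 °C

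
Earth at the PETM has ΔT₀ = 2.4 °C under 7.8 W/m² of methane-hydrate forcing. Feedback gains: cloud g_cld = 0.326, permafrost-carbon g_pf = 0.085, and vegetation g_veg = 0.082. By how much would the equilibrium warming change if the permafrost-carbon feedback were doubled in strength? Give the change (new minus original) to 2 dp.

Original: g = 0.493, ΔT = 2.4/(1−0.493) = 4.7337 °C.
With doubled permafrost-carbon: g' = 0.578, ΔT' = 2.4/(1−0.578) = 5.6872 °C.
Change = 5.6872 − 4.7337 = 0.95 °C.

0.95 °C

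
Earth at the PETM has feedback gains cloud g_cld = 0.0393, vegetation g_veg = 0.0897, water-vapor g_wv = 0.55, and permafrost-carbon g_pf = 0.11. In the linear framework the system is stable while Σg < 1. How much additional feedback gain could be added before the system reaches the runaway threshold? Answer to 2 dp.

0.21

Current total gain = 0.0393 + 0.0897 + 0.55 + 0.11 = 0.789.
Margin to runaway = 1 − 0.789 = 0.21.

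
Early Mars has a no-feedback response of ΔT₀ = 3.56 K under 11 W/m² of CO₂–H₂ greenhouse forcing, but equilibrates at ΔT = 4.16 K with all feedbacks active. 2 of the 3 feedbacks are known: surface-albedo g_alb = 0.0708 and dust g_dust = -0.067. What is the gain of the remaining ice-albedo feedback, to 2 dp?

Amplification A = ΔT/ΔT₀ = 4.16/3.56 = 1.169.
Total gain g = 1 − 1/A = 1 − 1/1.169 = 0.1446.
Known gains sum to 0.0708 − 0.067 = 0.0038.
g_ice = 0.1446 − 0.0038 = 0.14.

0.14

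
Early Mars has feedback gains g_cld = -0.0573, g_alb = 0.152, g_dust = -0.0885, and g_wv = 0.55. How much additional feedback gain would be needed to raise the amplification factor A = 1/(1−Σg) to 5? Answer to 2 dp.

0.24

Current total gain = 0.5562.
Target gain for A = 5: g* = 1 − 1/5 = 0.8.
Additional gain needed = 0.8 − 0.5562 = 0.24.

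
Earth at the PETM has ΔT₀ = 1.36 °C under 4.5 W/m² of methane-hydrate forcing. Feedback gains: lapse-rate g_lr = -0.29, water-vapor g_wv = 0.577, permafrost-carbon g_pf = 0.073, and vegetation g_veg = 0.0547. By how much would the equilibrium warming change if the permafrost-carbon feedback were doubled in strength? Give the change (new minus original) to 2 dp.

0.33 °C

Original: g = 0.4147, ΔT = 1.36/(1−0.4147) = 2.3236 °C.
With doubled permafrost-carbon: g' = 0.4877, ΔT' = 1.36/(1−0.4877) = 2.6547 °C.
Change = 2.6547 − 2.3236 = 0.33 °C.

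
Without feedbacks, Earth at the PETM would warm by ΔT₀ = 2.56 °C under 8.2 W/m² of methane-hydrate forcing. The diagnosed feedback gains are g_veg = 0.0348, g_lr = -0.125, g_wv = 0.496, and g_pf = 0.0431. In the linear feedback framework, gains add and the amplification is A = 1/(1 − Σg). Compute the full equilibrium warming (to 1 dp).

Total gain g = 0.0348 − 0.125 + 0.496 + 0.0431 = 0.4489.
Amplification A = 1/(1 − 0.4489) = 1.815.
ΔT = 2.56 × 1.815 = 4.6 °C.

4.6 °C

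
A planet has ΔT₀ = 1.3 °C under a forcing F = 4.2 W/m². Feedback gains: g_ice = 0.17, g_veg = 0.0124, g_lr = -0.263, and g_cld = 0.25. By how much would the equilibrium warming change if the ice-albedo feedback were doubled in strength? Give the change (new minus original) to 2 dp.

Original: g = 0.1694, ΔT = 1.3/(1−0.1694) = 1.5651 °C.
With doubled ice-albedo: g' = 0.3394, ΔT' = 1.3/(1−0.3394) = 1.9679 °C.
Change = 1.9679 − 1.5651 = 0.40 °C.

0.40 °C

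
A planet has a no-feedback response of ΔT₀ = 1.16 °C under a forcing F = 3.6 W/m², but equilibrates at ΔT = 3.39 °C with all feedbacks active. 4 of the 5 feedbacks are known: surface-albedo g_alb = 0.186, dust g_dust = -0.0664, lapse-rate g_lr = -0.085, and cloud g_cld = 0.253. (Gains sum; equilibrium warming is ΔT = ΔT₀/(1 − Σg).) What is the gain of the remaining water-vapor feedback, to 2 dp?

0.37

Amplification A = ΔT/ΔT₀ = 3.39/1.16 = 2.922.
Total gain g = 1 − 1/A = 1 − 1/2.922 = 0.6578.
Known gains sum to 0.186 − 0.0664 − 0.085 + 0.253 = 0.2876.
g_wv = 0.6578 − 0.2876 = 0.37.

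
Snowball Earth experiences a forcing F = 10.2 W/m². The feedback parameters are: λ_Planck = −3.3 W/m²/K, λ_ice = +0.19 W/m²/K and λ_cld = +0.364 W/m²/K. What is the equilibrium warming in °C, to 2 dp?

3.71 °C

Net feedback parameter λ = (−3.3) + (+0.19) + (+0.364) = -2.746 W/m²/K.
ΔT = −F/λ = −10.2/(-2.746) = 3.71 °C.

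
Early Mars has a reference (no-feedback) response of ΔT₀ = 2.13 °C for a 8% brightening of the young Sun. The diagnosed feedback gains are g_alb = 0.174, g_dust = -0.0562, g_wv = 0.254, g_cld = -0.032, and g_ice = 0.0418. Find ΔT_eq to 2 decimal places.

Total gain g = 0.174 − 0.0562 + 0.254 − 0.032 + 0.0418 = 0.3816.
Amplification A = 1/(1 − 0.3816) = 1.617.
ΔT = 2.13 × 1.617 = 3.44 °C.

3.44 °C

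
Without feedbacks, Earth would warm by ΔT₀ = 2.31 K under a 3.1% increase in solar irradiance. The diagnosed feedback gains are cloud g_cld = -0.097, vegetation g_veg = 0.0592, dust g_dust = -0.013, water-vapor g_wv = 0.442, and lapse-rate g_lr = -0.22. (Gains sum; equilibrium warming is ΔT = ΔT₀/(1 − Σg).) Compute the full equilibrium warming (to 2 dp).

Total gain g = -0.097 + 0.0592 − 0.013 + 0.442 − 0.22 = 0.1712.
Amplification A = 1/(1 − 0.1712) = 1.207.
ΔT = 2.31 × 1.207 = 2.79 K.

2.79 K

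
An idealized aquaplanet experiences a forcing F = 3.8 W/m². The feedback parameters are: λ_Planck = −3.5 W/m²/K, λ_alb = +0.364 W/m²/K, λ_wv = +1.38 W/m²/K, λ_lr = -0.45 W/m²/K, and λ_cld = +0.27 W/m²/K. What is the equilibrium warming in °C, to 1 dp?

2.0 °C

Net feedback parameter λ = (−3.5) + (+0.364) + (+1.38) + (-0.45) + (+0.27) = -1.936 W/m²/K.
ΔT = −F/λ = −3.8/(-1.936) = 2.0 °C.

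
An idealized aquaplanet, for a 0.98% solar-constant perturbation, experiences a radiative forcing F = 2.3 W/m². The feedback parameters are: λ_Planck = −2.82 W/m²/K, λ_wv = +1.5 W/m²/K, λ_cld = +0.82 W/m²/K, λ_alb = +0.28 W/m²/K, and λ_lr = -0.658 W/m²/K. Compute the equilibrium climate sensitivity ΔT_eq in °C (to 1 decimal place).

2.6 °C

Net feedback parameter λ = (−2.82) + (+1.5) + (+0.82) + (+0.28) + (-0.658) = -0.878 W/m²/K.
ΔT = −F/λ = −2.3/(-0.878) = 2.6 °C.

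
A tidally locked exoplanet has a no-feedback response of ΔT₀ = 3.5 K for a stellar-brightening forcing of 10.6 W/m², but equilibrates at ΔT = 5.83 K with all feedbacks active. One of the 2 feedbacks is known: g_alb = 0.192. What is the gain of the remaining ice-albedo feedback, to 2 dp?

Amplification A = ΔT/ΔT₀ = 5.83/3.5 = 1.666.
Total gain g = 1 − 1/A = 1 − 1/1.666 = 0.3998.
The known gain is 0.192.
g_ice = 0.3998 − 0.192 = 0.21.

0.21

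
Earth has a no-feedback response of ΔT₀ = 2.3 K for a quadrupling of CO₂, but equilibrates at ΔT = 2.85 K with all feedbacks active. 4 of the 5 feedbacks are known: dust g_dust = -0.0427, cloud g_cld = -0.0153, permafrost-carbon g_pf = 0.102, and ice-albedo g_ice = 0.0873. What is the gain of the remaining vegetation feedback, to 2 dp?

Amplification A = ΔT/ΔT₀ = 2.85/2.3 = 1.239.
Total gain g = 1 − 1/A = 1 − 1/1.239 = 0.1929.
Known gains sum to -0.0427 − 0.0153 + 0.102 + 0.0873 = 0.1313.
g_veg = 0.1929 − 0.1313 = 0.06.

0.06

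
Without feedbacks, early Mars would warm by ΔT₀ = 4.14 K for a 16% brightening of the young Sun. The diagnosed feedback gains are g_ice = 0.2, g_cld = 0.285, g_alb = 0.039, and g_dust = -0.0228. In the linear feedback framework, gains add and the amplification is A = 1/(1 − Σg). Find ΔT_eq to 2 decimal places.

8.30 K

Total gain g = 0.2 + 0.285 + 0.039 − 0.0228 = 0.5012.
Amplification A = 1/(1 − 0.5012) = 2.005.
ΔT = 4.14 × 2.005 = 8.30 K.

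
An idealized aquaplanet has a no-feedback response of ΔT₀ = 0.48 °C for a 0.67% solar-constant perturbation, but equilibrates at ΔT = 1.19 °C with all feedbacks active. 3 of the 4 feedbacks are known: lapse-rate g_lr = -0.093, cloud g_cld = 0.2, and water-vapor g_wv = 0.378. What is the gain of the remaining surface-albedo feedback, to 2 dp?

0.11

Amplification A = ΔT/ΔT₀ = 1.19/0.48 = 2.479.
Total gain g = 1 − 1/A = 1 − 1/2.479 = 0.5966.
Known gains sum to -0.093 + 0.2 + 0.378 = 0.485.
g_alb = 0.5966 − 0.485 = 0.11.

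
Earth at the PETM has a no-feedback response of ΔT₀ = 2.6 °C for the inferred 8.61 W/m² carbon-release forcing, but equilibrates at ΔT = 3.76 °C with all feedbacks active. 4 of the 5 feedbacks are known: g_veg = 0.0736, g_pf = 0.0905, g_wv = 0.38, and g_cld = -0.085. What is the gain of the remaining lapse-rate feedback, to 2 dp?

Amplification A = ΔT/ΔT₀ = 3.76/2.6 = 1.446.
Total gain g = 1 − 1/A = 1 − 1/1.446 = 0.3084.
Known gains sum to 0.0736 + 0.0905 + 0.38 − 0.085 = 0.4591.
g_lr = 0.3084 − 0.4591 = -0.15.

-0.15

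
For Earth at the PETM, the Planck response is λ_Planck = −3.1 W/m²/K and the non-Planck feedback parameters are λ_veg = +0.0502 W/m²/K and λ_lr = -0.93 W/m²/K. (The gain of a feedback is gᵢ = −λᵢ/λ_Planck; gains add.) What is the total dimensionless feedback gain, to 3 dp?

-0.284

Convert to gains: g_veg = 0.0502/3.1 = 0.01619; g_lr = -0.93/3.1 = -0.3.
Total gain g = -0.28381.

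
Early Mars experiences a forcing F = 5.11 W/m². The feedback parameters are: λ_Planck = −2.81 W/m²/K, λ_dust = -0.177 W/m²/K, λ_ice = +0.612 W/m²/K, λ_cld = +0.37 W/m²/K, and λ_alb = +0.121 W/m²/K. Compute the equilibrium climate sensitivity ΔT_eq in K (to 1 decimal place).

2.7 K

Net feedback parameter λ = (−2.81) + (-0.177) + (+0.612) + (+0.37) + (+0.121) = -1.884 W/m²/K.
ΔT = −F/λ = −5.11/(-1.884) = 2.7 K.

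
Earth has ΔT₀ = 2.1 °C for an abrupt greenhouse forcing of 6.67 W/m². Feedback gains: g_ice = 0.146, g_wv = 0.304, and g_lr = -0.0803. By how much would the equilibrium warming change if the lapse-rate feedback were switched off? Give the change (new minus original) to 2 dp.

0.49 °C

Original: g = 0.3697, ΔT = 2.1/(1−0.3697) = 3.3317 °C.
Without lapse-rate: g' = 0.45, ΔT' = 2.1/(1−0.45) = 3.8182 °C.
Change = 3.8182 − 3.3317 = 0.49 °C.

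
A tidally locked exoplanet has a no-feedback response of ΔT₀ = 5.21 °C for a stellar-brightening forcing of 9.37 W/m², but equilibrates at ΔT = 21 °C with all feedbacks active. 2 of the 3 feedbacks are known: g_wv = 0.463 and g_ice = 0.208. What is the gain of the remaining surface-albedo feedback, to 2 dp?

Amplification A = ΔT/ΔT₀ = 21/5.21 = 4.031.
Total gain g = 1 − 1/A = 1 − 1/4.031 = 0.7519.
Known gains sum to 0.463 + 0.208 = 0.671.
g_alb = 0.7519 − 0.671 = 0.08.

0.08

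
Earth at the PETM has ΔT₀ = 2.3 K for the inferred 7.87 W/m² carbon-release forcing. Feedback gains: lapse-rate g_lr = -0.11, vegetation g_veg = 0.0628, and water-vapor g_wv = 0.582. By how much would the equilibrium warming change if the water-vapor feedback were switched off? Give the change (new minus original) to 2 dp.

-2.75 K

Original: g = 0.5348, ΔT = 2.3/(1−0.5348) = 4.9441 K.
Without water-vapor: g' = -0.0472, ΔT' = 2.3/(1+0.0472) = 2.1963 K.
Change = 2.1963 − 4.9441 = -2.75 K.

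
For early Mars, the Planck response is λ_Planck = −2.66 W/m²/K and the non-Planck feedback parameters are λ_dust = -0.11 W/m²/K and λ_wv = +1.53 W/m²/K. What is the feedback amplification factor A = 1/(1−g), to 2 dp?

Convert to gains: g_dust = -0.11/2.66 = -0.04135; g_wv = 1.53/2.66 = 0.5752.
Total gain g = 0.53385.
A = 1/(1 − 0.53385) = 2.15.

2.15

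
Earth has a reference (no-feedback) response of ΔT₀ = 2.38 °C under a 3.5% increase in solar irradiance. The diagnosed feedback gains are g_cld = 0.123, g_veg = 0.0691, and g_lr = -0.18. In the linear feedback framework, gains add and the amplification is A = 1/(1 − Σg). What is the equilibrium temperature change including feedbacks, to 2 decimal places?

2.41 °C

Total gain g = 0.123 + 0.0691 − 0.18 = 0.0121.
Amplification A = 1/(1 − 0.0121) = 1.012.
ΔT = 2.38 × 1.012 = 2.41 °C.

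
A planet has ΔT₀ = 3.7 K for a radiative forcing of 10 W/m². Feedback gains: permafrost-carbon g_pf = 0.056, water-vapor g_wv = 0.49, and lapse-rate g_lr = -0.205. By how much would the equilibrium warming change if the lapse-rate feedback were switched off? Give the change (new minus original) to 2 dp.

Original: g = 0.341, ΔT = 3.7/(1−0.341) = 5.6146 K.
Without lapse-rate: g' = 0.546, ΔT' = 3.7/(1−0.546) = 8.1498 K.
Change = 8.1498 − 5.6146 = 2.54 K.

2.54 K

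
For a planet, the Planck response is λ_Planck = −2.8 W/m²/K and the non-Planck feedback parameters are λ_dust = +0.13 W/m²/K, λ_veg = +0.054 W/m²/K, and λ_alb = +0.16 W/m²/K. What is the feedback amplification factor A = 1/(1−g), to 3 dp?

1.140

Convert to gains: g_dust = 0.13/2.8 = 0.04643; g_veg = 0.054/2.8 = 0.01929; g_alb = 0.16/2.8 = 0.05714.
Total gain g = 0.12286.
A = 1/(1 − 0.12286) = 1.140.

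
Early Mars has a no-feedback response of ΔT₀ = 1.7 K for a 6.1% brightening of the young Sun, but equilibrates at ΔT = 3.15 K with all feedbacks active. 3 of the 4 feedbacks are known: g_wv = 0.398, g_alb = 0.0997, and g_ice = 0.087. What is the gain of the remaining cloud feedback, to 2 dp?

Amplification A = ΔT/ΔT₀ = 3.15/1.7 = 1.853.
Total gain g = 1 − 1/A = 1 − 1/1.853 = 0.4603.
Known gains sum to 0.398 + 0.0997 + 0.087 = 0.5847.
g_cld = 0.4603 − 0.5847 = -0.12.

-0.12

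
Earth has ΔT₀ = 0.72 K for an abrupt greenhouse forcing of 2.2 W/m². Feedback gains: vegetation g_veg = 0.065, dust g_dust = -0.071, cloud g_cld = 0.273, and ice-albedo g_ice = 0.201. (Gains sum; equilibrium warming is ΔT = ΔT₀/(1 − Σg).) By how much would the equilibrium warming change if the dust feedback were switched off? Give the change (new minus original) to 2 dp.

0.21 K

Original: g = 0.468, ΔT = 0.72/(1−0.468) = 1.3534 K.
Without dust: g' = 0.539, ΔT' = 0.72/(1−0.539) = 1.5618 K.
Change = 1.5618 − 1.3534 = 0.21 K.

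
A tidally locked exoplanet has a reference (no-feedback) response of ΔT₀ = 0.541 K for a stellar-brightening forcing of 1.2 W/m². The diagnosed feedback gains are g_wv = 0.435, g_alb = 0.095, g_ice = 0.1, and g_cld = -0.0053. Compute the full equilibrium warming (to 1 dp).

1.4 K

Total gain g = 0.435 + 0.095 + 0.1 − 0.0053 = 0.6247.
Amplification A = 1/(1 − 0.6247) = 2.665.
ΔT = 0.541 × 2.665 = 1.4 K.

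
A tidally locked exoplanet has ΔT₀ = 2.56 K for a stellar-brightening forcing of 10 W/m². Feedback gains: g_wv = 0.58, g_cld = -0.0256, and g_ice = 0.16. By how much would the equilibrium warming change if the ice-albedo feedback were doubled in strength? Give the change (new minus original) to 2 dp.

11.42 K

Original: g = 0.7144, ΔT = 2.56/(1−0.7144) = 8.9636 K.
With doubled ice-albedo: g' = 0.8744, ΔT' = 2.56/(1−0.8744) = 20.3822 K.
Change = 20.3822 − 8.9636 = 11.42 K.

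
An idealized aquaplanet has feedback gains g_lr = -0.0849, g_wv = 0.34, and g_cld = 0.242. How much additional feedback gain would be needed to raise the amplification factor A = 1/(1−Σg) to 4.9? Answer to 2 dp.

Current total gain = 0.4971.
Target gain for A = 4.9: g* = 1 − 1/4.9 = 0.7959.
Additional gain needed = 0.7959 − 0.4971 = 0.30.

0.30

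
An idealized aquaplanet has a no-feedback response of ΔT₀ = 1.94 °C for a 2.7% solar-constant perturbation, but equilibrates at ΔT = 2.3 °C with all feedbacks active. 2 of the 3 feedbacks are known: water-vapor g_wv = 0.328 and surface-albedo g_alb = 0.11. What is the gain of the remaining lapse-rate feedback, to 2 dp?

Amplification A = ΔT/ΔT₀ = 2.3/1.94 = 1.186.
Total gain g = 1 − 1/A = 1 − 1/1.186 = 0.1568.
Known gains sum to 0.328 + 0.11 = 0.438.
g_lr = 0.1568 − 0.438 = -0.28.

-0.28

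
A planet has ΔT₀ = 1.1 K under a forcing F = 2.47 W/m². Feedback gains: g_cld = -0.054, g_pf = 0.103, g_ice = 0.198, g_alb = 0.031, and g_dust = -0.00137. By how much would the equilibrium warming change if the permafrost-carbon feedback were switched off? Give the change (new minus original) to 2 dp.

Original: g = 0.27663, ΔT = 1.1/(1−0.27663) = 1.5207 K.
Without permafrost-carbon: g' = 0.17363, ΔT' = 1.1/(1−0.17363) = 1.3311 K.
Change = 1.3311 − 1.5207 = -0.19 K.

-0.19 K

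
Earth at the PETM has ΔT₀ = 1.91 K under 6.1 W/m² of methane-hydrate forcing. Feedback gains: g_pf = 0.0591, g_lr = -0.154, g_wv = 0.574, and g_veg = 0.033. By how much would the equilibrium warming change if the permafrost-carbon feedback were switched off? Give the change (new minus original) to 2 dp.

Original: g = 0.5121, ΔT = 1.91/(1−0.5121) = 3.9147 K.
Without permafrost-carbon: g' = 0.453, ΔT' = 1.91/(1−0.453) = 3.4918 K.
Change = 3.4918 − 3.9147 = -0.42 K.

-0.42 K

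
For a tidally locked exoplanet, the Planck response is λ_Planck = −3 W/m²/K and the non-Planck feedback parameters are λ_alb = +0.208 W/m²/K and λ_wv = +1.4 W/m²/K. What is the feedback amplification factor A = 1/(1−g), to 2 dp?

Convert to gains: g_alb = 0.208/3 = 0.06933; g_wv = 1.4/3 = 0.4667.
Total gain g = 0.53603.
A = 1/(1 − 0.53603) = 2.16.

2.16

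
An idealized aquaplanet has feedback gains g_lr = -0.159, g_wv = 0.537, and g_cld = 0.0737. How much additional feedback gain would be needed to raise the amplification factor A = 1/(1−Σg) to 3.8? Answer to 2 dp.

0.29

Current total gain = 0.4517.
Target gain for A = 3.8: g* = 1 − 1/3.8 = 0.7368.
Additional gain needed = 0.7368 − 0.4517 = 0.29.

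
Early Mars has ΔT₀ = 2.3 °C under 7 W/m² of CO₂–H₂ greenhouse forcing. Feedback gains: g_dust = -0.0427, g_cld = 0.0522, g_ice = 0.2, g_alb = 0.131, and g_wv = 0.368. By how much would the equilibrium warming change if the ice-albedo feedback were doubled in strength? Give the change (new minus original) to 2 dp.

Original: g = 0.7085, ΔT = 2.3/(1−0.7085) = 7.8902 °C.
With doubled ice-albedo: g' = 0.9085, ΔT' = 2.3/(1−0.9085) = 25.1366 °C.
Change = 25.1366 − 7.8902 = 17.25 °C.

17.25 °C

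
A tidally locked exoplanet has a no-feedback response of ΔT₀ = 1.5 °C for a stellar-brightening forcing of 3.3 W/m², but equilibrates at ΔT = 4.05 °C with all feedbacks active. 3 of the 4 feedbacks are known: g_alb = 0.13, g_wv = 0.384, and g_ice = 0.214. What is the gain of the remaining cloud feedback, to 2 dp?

-0.10

Amplification A = ΔT/ΔT₀ = 4.05/1.5 = 2.7.
Total gain g = 1 − 1/A = 1 − 1/2.7 = 0.6296.
Known gains sum to 0.13 + 0.384 + 0.214 = 0.728.
g_cld = 0.6296 − 0.728 = -0.10.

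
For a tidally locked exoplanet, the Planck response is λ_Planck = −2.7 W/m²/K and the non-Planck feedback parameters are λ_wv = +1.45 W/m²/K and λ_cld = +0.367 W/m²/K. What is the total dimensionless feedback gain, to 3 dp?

0.673

Convert to gains: g_wv = 1.45/2.7 = 0.537; g_cld = 0.367/2.7 = 0.1359.
Total gain g = 0.6729.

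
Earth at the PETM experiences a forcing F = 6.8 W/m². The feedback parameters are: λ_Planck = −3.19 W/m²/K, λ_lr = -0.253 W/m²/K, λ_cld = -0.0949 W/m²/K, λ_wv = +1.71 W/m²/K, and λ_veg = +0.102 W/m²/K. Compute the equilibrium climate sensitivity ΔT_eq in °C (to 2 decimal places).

Net feedback parameter λ = (−3.19) + (-0.253) + (-0.0949) + (+1.71) + (+0.102) = -1.7259 W/m²/K.
ΔT = −F/λ = −6.8/(-1.7259) = 3.94 °C.

3.94 °C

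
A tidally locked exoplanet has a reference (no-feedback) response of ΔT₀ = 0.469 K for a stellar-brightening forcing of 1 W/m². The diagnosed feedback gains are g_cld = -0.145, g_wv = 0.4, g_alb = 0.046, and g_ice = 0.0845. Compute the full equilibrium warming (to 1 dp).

Total gain g = -0.145 + 0.4 + 0.046 + 0.0845 = 0.3855.
Amplification A = 1/(1 − 0.3855) = 1.627.
ΔT = 0.469 × 1.627 = 0.8 K.

0.8 K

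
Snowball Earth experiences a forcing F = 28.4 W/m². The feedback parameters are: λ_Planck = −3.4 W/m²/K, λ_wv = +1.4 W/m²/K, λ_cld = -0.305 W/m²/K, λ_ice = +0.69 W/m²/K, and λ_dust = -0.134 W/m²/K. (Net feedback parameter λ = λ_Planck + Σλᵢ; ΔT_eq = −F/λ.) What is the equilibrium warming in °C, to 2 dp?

Net feedback parameter λ = (−3.4) + (+1.4) + (-0.305) + (+0.69) + (-0.134) = -1.749 W/m²/K.
ΔT = −F/λ = −28.4/(-1.749) = 16.24 °C.

16.24 °C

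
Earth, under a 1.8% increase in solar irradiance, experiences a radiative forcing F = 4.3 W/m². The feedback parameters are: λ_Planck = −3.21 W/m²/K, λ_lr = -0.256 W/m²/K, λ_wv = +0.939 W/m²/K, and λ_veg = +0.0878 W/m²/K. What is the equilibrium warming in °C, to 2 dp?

Net feedback parameter λ = (−3.21) + (-0.256) + (+0.939) + (+0.0878) = -2.4392 W/m²/K.
ΔT = −F/λ = −4.3/(-2.4392) = 1.76 °C.

1.76 °C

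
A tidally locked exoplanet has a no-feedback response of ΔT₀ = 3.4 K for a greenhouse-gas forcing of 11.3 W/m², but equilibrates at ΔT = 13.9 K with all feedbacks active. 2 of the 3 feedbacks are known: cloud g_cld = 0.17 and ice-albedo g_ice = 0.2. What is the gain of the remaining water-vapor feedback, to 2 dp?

0.39

Amplification A = ΔT/ΔT₀ = 13.9/3.4 = 4.088.
Total gain g = 1 − 1/A = 1 − 1/4.088 = 0.7554.
Known gains sum to 0.17 + 0.2 = 0.37.
g_wv = 0.7554 − 0.37 = 0.39.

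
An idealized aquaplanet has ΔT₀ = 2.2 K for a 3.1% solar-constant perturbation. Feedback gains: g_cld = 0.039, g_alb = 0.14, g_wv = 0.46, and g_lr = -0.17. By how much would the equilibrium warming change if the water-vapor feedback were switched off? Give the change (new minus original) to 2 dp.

Original: g = 0.469, ΔT = 2.2/(1−0.469) = 4.1431 K.
Without water-vapor: g' = 0.009, ΔT' = 2.2/(1−0.009) = 2.2200 K.
Change = 2.2200 − 4.1431 = -1.92 K.

-1.92 K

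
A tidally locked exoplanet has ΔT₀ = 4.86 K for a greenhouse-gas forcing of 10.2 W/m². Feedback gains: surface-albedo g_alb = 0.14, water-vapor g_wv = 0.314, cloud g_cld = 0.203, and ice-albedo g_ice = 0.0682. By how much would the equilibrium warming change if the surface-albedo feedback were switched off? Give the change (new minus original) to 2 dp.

-5.97 K

Original: g = 0.7252, ΔT = 4.86/(1−0.7252) = 17.6856 K.
Without surface-albedo: g' = 0.5852, ΔT' = 4.86/(1−0.5852) = 11.7165 K.
Change = 11.7165 − 17.6856 = -5.97 K.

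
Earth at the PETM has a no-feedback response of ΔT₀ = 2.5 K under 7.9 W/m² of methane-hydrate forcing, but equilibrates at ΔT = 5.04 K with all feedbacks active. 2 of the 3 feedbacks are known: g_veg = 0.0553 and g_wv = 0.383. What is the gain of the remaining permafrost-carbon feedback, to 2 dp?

Amplification A = ΔT/ΔT₀ = 5.04/2.5 = 2.016.
Total gain g = 1 − 1/A = 1 − 1/2.016 = 0.504.
Known gains sum to 0.0553 + 0.383 = 0.4383.
g_pf = 0.504 − 0.4383 = 0.07.

0.07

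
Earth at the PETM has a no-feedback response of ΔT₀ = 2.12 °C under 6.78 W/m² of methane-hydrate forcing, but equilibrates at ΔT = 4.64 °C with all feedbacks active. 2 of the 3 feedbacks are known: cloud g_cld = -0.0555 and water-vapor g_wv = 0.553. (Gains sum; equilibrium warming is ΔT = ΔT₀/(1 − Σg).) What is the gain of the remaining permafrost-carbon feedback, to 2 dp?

0.05

Amplification A = ΔT/ΔT₀ = 4.64/2.12 = 2.189.
Total gain g = 1 − 1/A = 1 − 1/2.189 = 0.5432.
Known gains sum to -0.0555 + 0.553 = 0.4975.
g_pf = 0.5432 − 0.4975 = 0.05.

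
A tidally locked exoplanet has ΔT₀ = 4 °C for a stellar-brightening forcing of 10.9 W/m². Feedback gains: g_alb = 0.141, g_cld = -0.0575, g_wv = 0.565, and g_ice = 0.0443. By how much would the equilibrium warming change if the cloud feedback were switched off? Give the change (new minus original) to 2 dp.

3.00 °C

Original: g = 0.6928, ΔT = 4/(1−0.6928) = 13.0208 °C.
Without cloud: g' = 0.7503, ΔT' = 4/(1−0.7503) = 16.0192 °C.
Change = 16.0192 − 13.0208 = 3.00 °C.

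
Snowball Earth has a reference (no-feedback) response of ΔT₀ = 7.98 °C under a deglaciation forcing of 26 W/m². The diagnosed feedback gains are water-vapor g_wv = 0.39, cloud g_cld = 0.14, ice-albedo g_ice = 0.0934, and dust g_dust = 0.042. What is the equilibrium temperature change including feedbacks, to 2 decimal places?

Total gain g = 0.39 + 0.14 + 0.0934 + 0.042 = 0.6654.
Amplification A = 1/(1 − 0.6654) = 2.989.
ΔT = 7.98 × 2.989 = 23.85 °C.

23.85 °C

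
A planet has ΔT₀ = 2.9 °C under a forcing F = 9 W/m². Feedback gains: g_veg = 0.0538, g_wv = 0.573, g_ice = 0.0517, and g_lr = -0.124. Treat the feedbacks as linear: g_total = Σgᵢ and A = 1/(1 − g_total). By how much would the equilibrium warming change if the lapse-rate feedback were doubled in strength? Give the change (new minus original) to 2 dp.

Original: g = 0.5545, ΔT = 2.9/(1−0.5545) = 6.5095 °C.
With doubled lapse-rate: g' = 0.4305, ΔT' = 2.9/(1−0.4305) = 5.0922 °C.
Change = 5.0922 − 6.5095 = -1.42 °C.

-1.42 °C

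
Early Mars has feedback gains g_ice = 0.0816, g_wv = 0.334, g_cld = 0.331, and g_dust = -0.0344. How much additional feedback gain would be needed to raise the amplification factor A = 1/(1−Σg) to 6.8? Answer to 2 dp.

0.14

Current total gain = 0.7122.
Target gain for A = 6.8: g* = 1 − 1/6.8 = 0.8529.
Additional gain needed = 0.8529 − 0.7122 = 0.14.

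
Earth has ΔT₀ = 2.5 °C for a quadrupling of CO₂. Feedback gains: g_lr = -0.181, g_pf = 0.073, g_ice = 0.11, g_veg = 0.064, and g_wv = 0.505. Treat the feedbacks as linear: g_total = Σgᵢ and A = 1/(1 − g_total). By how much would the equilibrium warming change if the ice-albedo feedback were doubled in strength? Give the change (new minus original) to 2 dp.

2.01 °C

Original: g = 0.571, ΔT = 2.5/(1−0.571) = 5.8275 °C.
With doubled ice-albedo: g' = 0.681, ΔT' = 2.5/(1−0.681) = 7.8370 °C.
Change = 7.8370 − 5.8275 = 2.01 °C.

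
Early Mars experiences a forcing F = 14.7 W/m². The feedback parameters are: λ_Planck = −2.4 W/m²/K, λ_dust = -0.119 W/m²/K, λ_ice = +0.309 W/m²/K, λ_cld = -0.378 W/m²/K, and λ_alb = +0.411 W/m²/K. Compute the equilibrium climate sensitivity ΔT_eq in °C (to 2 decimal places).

6.75 °C

Net feedback parameter λ = (−2.4) + (-0.119) + (+0.309) + (-0.378) + (+0.411) = -2.177 W/m²/K.
ΔT = −F/λ = −14.7/(-2.177) = 6.75 °C.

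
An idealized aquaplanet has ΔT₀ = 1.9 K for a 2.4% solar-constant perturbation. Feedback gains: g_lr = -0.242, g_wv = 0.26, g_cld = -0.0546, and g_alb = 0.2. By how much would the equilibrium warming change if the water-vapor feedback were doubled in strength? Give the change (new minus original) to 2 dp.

Original: g = 0.1634, ΔT = 1.9/(1−0.1634) = 2.2711 K.
With doubled water-vapor: g' = 0.4234, ΔT' = 1.9/(1−0.4234) = 3.2952 K.
Change = 3.2952 − 2.2711 = 1.02 K.

1.02 K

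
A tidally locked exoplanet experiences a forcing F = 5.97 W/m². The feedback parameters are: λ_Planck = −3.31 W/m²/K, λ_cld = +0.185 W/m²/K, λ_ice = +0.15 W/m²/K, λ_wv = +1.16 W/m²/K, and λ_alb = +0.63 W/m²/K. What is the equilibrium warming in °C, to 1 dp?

5.0 °C

Net feedback parameter λ = (−3.31) + (+0.185) + (+0.15) + (+1.16) + (+0.63) = -1.185 W/m²/K.
ΔT = −F/λ = −5.97/(-1.185) = 5.0 °C.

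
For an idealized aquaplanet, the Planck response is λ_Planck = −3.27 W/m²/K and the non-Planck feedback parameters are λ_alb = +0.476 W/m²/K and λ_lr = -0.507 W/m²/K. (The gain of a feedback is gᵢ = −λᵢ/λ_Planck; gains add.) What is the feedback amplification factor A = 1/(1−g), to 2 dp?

0.99

Convert to gains: g_alb = 0.476/3.27 = 0.1456; g_lr = -0.507/3.27 = -0.155.
Total gain g = -0.0094.
A = 1/(1 + 0.0094) = 0.99.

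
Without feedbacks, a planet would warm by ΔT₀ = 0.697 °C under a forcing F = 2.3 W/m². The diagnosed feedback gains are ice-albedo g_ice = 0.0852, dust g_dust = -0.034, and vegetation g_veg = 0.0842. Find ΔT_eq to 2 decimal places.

0.81 °C

Total gain g = 0.0852 − 0.034 + 0.0842 = 0.1354.
Amplification A = 1/(1 − 0.1354) = 1.157.
ΔT = 0.697 × 1.157 = 0.81 °C.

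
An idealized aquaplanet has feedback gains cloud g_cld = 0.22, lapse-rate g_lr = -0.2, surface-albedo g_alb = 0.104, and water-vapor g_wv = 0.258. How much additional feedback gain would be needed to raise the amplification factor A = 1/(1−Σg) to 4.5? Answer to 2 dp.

0.40

Current total gain = 0.382.
Target gain for A = 4.5: g* = 1 − 1/4.5 = 0.7778.
Additional gain needed = 0.7778 − 0.382 = 0.40.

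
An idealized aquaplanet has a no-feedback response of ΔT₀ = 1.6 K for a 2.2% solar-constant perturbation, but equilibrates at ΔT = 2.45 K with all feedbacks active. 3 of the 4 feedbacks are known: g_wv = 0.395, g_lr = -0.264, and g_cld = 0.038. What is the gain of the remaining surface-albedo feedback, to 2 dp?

0.18

Amplification A = ΔT/ΔT₀ = 2.45/1.6 = 1.531.
Total gain g = 1 − 1/A = 1 − 1/1.531 = 0.3468.
Known gains sum to 0.395 − 0.264 + 0.038 = 0.169.
g_alb = 0.3468 − 0.169 = 0.18.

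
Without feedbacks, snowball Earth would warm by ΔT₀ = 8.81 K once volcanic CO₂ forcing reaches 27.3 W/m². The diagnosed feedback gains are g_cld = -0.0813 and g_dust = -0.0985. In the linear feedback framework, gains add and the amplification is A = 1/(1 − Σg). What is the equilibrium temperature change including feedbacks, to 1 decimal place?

7.5 K

Total gain g = -0.0813 − 0.0985 = -0.1798.
Amplification A = 1/(1 + 0.1798) = 0.8476.
ΔT = 8.81 × 0.8476 = 7.5 K.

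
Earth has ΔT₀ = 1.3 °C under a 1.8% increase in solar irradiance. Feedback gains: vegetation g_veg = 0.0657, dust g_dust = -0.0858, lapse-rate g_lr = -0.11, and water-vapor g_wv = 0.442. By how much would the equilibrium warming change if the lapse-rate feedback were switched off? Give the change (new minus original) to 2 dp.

0.36 °C

Original: g = 0.3119, ΔT = 1.3/(1−0.3119) = 1.8893 °C.
Without lapse-rate: g' = 0.4219, ΔT' = 1.3/(1−0.4219) = 2.2487 °C.
Change = 2.2487 − 1.8893 = 0.36 °C.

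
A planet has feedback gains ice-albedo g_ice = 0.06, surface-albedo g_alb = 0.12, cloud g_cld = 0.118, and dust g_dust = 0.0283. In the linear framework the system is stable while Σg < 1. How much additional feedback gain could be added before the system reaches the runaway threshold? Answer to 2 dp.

0.67

Current total gain = 0.06 + 0.12 + 0.118 + 0.0283 = 0.3263.
Margin to runaway = 1 − 0.3263 = 0.67.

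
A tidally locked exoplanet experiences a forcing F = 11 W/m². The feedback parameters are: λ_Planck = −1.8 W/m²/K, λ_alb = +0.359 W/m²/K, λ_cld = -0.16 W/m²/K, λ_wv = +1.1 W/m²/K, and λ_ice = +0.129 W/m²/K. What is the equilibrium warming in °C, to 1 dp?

Net feedback parameter λ = (−1.8) + (+0.359) + (-0.16) + (+1.1) + (+0.129) = -0.372 W/m²/K.
ΔT = −F/λ = −11/(-0.372) = 29.6 °C.

29.6 °C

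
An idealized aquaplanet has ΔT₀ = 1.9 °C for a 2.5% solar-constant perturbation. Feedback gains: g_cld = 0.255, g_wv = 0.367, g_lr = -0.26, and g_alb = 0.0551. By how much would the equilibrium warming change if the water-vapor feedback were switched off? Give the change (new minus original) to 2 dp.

Original: g = 0.4171, ΔT = 1.9/(1−0.4171) = 3.2596 °C.
Without water-vapor: g' = 0.0501, ΔT' = 1.9/(1−0.0501) = 2.0002 °C.
Change = 2.0002 − 3.2596 = -1.26 °C.

-1.26 °C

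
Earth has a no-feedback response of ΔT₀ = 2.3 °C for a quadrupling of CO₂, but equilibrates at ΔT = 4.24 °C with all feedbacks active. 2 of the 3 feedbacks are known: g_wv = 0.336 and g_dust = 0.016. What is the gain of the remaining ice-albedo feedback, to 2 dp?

Amplification A = ΔT/ΔT₀ = 4.24/2.3 = 1.843.
Total gain g = 1 − 1/A = 1 − 1/1.843 = 0.4574.
Known gains sum to 0.336 + 0.016 = 0.352.
g_ice = 0.4574 − 0.352 = 0.11.

0.11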